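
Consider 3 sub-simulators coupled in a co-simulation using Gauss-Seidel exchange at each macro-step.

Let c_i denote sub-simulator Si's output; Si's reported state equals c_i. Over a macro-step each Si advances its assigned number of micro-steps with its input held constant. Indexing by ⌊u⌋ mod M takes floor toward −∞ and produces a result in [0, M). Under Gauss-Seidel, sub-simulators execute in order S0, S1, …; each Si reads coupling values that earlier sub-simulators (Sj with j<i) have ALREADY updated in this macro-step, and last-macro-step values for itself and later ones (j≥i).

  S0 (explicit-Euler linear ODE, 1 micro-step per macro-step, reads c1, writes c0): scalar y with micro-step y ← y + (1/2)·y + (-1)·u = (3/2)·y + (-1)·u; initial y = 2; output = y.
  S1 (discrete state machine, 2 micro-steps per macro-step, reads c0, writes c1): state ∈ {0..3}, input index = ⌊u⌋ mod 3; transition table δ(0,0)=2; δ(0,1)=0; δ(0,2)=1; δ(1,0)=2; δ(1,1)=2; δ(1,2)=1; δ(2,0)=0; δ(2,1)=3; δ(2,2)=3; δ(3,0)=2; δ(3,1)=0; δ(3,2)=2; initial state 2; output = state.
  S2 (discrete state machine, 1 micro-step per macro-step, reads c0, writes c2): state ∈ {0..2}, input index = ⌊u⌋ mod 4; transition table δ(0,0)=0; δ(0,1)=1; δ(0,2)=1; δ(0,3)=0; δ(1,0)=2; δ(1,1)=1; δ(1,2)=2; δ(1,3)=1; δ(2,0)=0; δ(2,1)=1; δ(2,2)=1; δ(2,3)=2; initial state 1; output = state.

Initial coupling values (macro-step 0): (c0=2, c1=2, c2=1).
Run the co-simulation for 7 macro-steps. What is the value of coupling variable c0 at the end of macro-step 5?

c0 at macro-step 5 = 41/16

macro 1: S0 reads c1=2 → after 1×micro: 1; S1 reads c0=1 → after 2×micro: 0; S2 reads c0=1 → after 1×micro: 1 ⇒ (c0=1, c1=0, c2=1)
macro 2: S0 reads c1=0 → after 1×micro: 3/2; S1 reads c0=3/2 → after 2×micro: 0; S2 reads c0=3/2 → after 1×micro: 1 ⇒ (c0=3/2, c1=0, c2=1)
macro 3: S0 reads c1=0 → after 1×micro: 9/4; S1 reads c0=9/4 → after 2×micro: 1; S2 reads c0=9/4 → after 1×micro: 2 ⇒ (c0=9/4, c1=1, c2=2)
macro 4: S0 reads c1=1 → after 1×micro: 19/8; S1 reads c0=19/8 → after 2×micro: 1; S2 reads c0=19/8 → after 1×micro: 1 ⇒ (c0=19/8, c1=1, c2=1)
macro 5: S0 reads c1=1 → after 1×micro: 41/16; S1 reads c0=41/16 → after 2×micro: 1; S2 reads c0=41/16 → after 1×micro: 2 ⇒ (c0=41/16, c1=1, c2=2)
macro 6: S0 reads c1=1 → after 1×micro: 91/32; S1 reads c0=91/32 → after 2×micro: 1; S2 reads c0=91/32 → after 1×micro: 1 ⇒ (c0=91/32, c1=1, c2=1)
macro 7: S0 reads c1=1 → after 1×micro: 209/64; S1 reads c0=209/64 → after 2×micro: 0; S2 reads c0=209/64 → after 1×micro: 1 ⇒ (c0=209/64, c1=0, c2=1)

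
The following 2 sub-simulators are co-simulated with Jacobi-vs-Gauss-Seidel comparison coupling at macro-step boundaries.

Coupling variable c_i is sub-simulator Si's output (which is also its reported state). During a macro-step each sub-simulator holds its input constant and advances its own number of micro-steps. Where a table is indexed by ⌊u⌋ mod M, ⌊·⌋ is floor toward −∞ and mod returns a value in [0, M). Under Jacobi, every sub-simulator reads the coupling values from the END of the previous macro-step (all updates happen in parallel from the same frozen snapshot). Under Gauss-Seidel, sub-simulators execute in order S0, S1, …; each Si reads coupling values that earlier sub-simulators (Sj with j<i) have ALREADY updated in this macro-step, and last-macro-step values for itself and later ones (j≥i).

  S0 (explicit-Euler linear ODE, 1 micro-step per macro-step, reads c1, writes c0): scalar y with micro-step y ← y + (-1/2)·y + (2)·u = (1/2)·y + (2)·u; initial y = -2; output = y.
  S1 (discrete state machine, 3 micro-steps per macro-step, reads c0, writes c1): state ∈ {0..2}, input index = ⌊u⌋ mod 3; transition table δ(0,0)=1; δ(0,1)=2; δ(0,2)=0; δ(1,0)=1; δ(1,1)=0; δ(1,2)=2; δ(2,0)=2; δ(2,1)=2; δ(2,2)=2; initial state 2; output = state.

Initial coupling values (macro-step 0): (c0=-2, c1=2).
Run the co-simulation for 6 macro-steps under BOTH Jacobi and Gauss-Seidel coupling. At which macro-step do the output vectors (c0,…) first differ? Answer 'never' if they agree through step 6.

first divergence at macro-step: never

[Jacobi] macro 1: S0 reads c1=2 → after 1×micro: 3; S1 reads c0=-2 → after 3×micro: 2 ⇒ (c0=3, c1=2)
[Jacobi] macro 2: S0 reads c1=2 → after 1×micro: 11/2; S1 reads c0=3 → after 3×micro: 2 ⇒ (c0=11/2, c1=2)
[Jacobi] macro 3: S0 reads c1=2 → after 1×micro: 27/4; S1 reads c0=11/2 → after 3×micro: 2 ⇒ (c0=27/4, c1=2)
[Jacobi] macro 4: S0 reads c1=2 → after 1×micro: 59/8; S1 reads c0=27/4 → after 3×micro: 2 ⇒ (c0=59/8, c1=2)
[Jacobi] macro 5: S0 reads c1=2 → after 1×micro: 123/16; S1 reads c0=59/8 → after 3×micro: 2 ⇒ (c0=123/16, c1=2)
[Jacobi] macro 6: S0 reads c1=2 → after 1×micro: 251/32; S1 reads c0=123/16 → after 3×micro: 2 ⇒ (c0=251/32, c1=2)
[Gauss-Seidel] macro 1: S0 reads c1=2 → after 1×micro: 3; S1 reads c0=3 → after 3×micro: 2 ⇒ (c0=3, c1=2)
[Gauss-Seidel] macro 2: S0 reads c1=2 → after 1×micro: 11/2; S1 reads c0=11/2 → after 3×micro: 2 ⇒ (c0=11/2, c1=2)
[Gauss-Seidel] macro 3: S0 reads c1=2 → after 1×micro: 27/4; S1 reads c0=27/4 → after 3×micro: 2 ⇒ (c0=27/4, c1=2)
[Gauss-Seidel] macro 4: S0 reads c1=2 → after 1×micro: 59/8; S1 reads c0=59/8 → after 3×micro: 2 ⇒ (c0=59/8, c1=2)
[Gauss-Seidel] macro 5: S0 reads c1=2 → after 1×micro: 123/16; S1 reads c0=123/16 → after 3×micro: 2 ⇒ (c0=123/16, c1=2)
[Gauss-Seidel] macro 6: S0 reads c1=2 → after 1×micro: 251/32; S1 reads c0=251/32 → after 3×micro: 2 ⇒ (c0=251/32, c1=2)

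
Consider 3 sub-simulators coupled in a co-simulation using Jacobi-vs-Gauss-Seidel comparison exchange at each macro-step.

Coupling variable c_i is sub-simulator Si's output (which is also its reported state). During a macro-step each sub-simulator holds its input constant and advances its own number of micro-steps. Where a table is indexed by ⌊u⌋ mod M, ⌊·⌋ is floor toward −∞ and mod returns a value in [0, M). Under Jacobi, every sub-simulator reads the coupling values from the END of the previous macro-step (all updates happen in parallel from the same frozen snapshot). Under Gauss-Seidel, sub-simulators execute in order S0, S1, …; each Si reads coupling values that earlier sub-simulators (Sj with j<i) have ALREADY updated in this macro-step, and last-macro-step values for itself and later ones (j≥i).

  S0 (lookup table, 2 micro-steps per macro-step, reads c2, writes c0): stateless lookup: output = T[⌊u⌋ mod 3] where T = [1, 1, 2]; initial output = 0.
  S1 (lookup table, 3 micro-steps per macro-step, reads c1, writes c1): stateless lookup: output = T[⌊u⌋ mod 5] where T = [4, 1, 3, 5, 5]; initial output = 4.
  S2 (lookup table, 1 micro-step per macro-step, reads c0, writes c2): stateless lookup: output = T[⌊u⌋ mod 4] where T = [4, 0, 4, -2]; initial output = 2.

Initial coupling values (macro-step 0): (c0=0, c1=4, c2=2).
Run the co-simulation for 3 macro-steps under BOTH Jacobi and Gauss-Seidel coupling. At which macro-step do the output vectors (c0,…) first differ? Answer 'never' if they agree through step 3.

[Jacobi] macro 1: S0 reads c2=2 → after 2×micro: 2; S1 reads c1=4 → after 3×micro: 5; S2 reads c0=0 → after 1×micro: 4 ⇒ (c0=2, c1=5, c2=4)
[Jacobi] macro 2: S0 reads c2=4 → after 2×micro: 1; S1 reads c1=5 → after 3×micro: 4; S2 reads c0=2 → after 1×micro: 4 ⇒ (c0=1, c1=4, c2=4)
[Jacobi] macro 3: S0 reads c2=4 → after 2×micro: 1; S1 reads c1=4 → after 3×micro: 5; S2 reads c0=1 → after 1×micro: 0 ⇒ (c0=1, c1=5, c2=0)
[Gauss-Seidel] macro 1: S0 reads c2=2 → after 2×micro: 2; S1 reads c1=4 → after 3×micro: 5; S2 reads c0=2 → after 1×micro: 4 ⇒ (c0=2, c1=5, c2=4)
[Gauss-Seidel] macro 2: S0 reads c2=4 → after 2×micro: 1; S1 reads c1=5 → after 3×micro: 4; S2 reads c0=1 → after 1×micro: 0 ⇒ (c0=1, c1=4, c2=0)
[Gauss-Seidel] macro 3: S0 reads c2=0 → after 2×micro: 1; S1 reads c1=4 → after 3×micro: 5; S2 reads c0=1 → after 1×micro: 0 ⇒ (c0=1, c1=5, c2=0)

first divergence at macro-step: 2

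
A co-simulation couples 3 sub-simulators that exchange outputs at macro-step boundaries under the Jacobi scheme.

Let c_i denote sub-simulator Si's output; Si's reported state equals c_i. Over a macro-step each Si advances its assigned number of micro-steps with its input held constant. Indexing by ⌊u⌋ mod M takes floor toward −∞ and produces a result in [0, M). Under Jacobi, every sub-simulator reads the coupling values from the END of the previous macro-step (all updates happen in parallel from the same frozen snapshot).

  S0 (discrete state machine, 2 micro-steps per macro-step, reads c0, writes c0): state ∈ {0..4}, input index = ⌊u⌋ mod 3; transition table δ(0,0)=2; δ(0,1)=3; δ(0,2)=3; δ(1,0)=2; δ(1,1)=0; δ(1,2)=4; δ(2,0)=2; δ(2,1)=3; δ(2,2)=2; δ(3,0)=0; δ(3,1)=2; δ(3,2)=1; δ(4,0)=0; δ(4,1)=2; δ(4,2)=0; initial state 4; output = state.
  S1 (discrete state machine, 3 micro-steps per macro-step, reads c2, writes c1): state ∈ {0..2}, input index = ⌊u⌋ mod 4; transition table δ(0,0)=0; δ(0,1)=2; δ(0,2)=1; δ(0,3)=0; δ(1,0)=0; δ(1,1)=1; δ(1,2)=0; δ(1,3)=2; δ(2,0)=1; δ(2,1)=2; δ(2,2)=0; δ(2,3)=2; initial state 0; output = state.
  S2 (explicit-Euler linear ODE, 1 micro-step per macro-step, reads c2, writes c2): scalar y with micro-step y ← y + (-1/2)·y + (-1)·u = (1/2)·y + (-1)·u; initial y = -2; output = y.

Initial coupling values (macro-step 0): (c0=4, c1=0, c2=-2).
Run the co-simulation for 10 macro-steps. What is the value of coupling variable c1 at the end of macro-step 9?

macro 1: S0 reads c0=4 → after 2×micro: 3; S1 reads c2=-2 → after 3×micro: 1; S2 reads c2=-2 → after 1×micro: 1 ⇒ (c0=3, c1=1, c2=1)
macro 2: S0 reads c0=3 → after 2×micro: 2; S1 reads c2=1 → after 3×micro: 1; S2 reads c2=1 → after 1×micro: -1/2 ⇒ (c0=2, c1=1, c2=-1/2)
macro 3: S0 reads c0=2 → after 2×micro: 2; S1 reads c2=-1/2 → after 3×micro: 2; S2 reads c2=-1/2 → after 1×micro: 1/4 ⇒ (c0=2, c1=2, c2=1/4)
macro 4: S0 reads c0=2 → after 2×micro: 2; S1 reads c2=1/4 → after 3×micro: 0; S2 reads c2=1/4 → after 1×micro: -1/8 ⇒ (c0=2, c1=0, c2=-1/8)
macro 5: S0 reads c0=2 → after 2×micro: 2; S1 reads c2=-1/8 → after 3×micro: 0; S2 reads c2=-1/8 → after 1×micro: 1/16 ⇒ (c0=2, c1=0, c2=1/16)
macro 6: S0 reads c0=2 → after 2×micro: 2; S1 reads c2=1/16 → after 3×micro: 0; S2 reads c2=1/16 → after 1×micro: -1/32 ⇒ (c0=2, c1=0, c2=-1/32)
macro 7: S0 reads c0=2 → after 2×micro: 2; S1 reads c2=-1/32 → after 3×micro: 0; S2 reads c2=-1/32 → after 1×micro: 1/64 ⇒ (c0=2, c1=0, c2=1/64)
macro 8: S0 reads c0=2 → after 2×micro: 2; S1 reads c2=1/64 → after 3×micro: 0; S2 reads c2=1/64 → after 1×micro: -1/128 ⇒ (c0=2, c1=0, c2=-1/128)
macro 9: S0 reads c0=2 → after 2×micro: 2; S1 reads c2=-1/128 → after 3×micro: 0; S2 reads c2=-1/128 → after 1×micro: 1/256 ⇒ (c0=2, c1=0, c2=1/256)
macro 10: S0 reads c0=2 → after 2×micro: 2; S1 reads c2=1/256 → after 3×micro: 0; S2 reads c2=1/256 → after 1×micro: -1/512 ⇒ (c0=2, c1=0, c2=-1/512)

c1 at macro-step 9 = 0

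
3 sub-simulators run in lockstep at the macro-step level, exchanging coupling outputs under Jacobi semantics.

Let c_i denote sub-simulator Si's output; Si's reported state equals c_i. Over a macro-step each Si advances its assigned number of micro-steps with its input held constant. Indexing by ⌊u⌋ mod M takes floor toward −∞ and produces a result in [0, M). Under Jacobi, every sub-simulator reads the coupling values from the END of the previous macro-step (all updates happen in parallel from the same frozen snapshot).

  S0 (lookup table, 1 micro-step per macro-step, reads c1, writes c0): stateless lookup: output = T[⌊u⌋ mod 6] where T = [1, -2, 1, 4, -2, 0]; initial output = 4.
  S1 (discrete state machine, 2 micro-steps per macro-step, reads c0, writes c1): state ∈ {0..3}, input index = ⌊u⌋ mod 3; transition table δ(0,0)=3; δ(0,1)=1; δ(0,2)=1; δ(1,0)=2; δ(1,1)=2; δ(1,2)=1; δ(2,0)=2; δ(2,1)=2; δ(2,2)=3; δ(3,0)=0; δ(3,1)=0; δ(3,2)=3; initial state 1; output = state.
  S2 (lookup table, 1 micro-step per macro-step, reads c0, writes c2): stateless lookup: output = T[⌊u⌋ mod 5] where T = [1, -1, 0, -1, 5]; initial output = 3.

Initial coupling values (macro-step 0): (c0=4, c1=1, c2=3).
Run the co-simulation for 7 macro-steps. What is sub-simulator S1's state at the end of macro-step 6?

macro 1: S0 reads c1=1 → after 1×micro: -2; S1 reads c0=4 → after 2×micro: 2; S2 reads c0=4 → after 1×micro: 5 ⇒ (c0=-2, c1=2, c2=5)
macro 2: S0 reads c1=2 → after 1×micro: 1; S1 reads c0=-2 → after 2×micro: 2; S2 reads c0=-2 → after 1×micro: -1 ⇒ (c0=1, c1=2, c2=-1)
macro 3: S0 reads c1=2 → after 1×micro: 1; S1 reads c0=1 → after 2×micro: 2; S2 reads c0=1 → after 1×micro: -1 ⇒ (c0=1, c1=2, c2=-1)
macro 4: S0 reads c1=2 → after 1×micro: 1; S1 reads c0=1 → after 2×micro: 2; S2 reads c0=1 → after 1×micro: -1 ⇒ (c0=1, c1=2, c2=-1)
macro 5: S0 reads c1=2 → after 1×micro: 1; S1 reads c0=1 → after 2×micro: 2; S2 reads c0=1 → after 1×micro: -1 ⇒ (c0=1, c1=2, c2=-1)
macro 6: S0 reads c1=2 → after 1×micro: 1; S1 reads c0=1 → after 2×micro: 2; S2 reads c0=1 → after 1×micro: -1 ⇒ (c0=1, c1=2, c2=-1)
macro 7: S0 reads c1=2 → after 1×micro: 1; S1 reads c0=1 → after 2×micro: 2; S2 reads c0=1 → after 1×micro: -1 ⇒ (c0=1, c1=2, c2=-1)

S1 state at macro-step 6 = 2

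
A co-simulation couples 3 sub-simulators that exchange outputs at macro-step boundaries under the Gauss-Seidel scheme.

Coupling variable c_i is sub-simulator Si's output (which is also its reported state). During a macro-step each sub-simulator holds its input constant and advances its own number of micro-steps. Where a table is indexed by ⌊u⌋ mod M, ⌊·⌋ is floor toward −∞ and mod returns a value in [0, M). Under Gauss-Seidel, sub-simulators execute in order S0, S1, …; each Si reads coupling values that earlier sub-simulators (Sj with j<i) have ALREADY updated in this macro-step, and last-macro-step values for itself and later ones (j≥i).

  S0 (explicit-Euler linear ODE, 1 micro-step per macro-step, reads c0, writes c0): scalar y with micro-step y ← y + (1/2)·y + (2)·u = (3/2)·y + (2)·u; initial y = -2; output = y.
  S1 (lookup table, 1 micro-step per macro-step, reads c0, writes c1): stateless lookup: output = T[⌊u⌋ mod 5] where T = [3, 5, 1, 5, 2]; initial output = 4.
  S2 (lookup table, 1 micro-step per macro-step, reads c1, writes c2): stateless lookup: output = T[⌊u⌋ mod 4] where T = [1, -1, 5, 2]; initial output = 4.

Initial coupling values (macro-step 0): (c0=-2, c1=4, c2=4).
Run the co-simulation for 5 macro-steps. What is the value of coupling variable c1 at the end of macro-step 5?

c1 at macro-step 5 = 2

macro 1: S0 reads c0=-2 → after 1×micro: -7; S1 reads c0=-7 → after 1×micro: 5; S2 reads c1=5 → after 1×micro: -1 ⇒ (c0=-7, c1=5, c2=-1)
macro 2: S0 reads c0=-7 → after 1×micro: -49/2; S1 reads c0=-49/2 → after 1×micro: 3; S2 reads c1=3 → after 1×micro: 2 ⇒ (c0=-49/2, c1=3, c2=2)
macro 3: S0 reads c0=-49/2 → after 1×micro: -343/4; S1 reads c0=-343/4 → after 1×micro: 2; S2 reads c1=2 → after 1×micro: 5 ⇒ (c0=-343/4, c1=2, c2=5)
macro 4: S0 reads c0=-343/4 → after 1×micro: -2401/8; S1 reads c0=-2401/8 → after 1×micro: 2; S2 reads c1=2 → after 1×micro: 5 ⇒ (c0=-2401/8, c1=2, c2=5)
macro 5: S0 reads c0=-2401/8 → after 1×micro: -16807/16; S1 reads c0=-16807/16 → after 1×micro: 2; S2 reads c1=2 → after 1×micro: 5 ⇒ (c0=-16807/16, c1=2, c2=5)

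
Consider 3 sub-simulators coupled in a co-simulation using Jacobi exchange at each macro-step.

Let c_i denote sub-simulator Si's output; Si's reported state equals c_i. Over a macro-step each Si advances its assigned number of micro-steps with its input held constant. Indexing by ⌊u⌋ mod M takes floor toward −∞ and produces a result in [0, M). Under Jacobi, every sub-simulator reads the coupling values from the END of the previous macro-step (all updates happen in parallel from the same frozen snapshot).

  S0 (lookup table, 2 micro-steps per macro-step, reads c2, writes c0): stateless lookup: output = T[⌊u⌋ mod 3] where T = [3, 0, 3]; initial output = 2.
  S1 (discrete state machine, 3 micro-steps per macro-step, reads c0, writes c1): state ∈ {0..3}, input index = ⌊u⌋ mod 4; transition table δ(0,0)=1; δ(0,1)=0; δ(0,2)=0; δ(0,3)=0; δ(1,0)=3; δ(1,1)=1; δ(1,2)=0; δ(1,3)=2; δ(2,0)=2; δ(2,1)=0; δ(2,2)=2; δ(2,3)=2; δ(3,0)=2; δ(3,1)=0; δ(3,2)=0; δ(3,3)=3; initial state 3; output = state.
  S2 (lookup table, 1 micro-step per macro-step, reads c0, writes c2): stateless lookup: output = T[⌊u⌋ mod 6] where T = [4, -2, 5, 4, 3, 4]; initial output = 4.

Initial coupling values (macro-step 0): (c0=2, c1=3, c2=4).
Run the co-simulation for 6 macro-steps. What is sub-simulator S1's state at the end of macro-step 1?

macro 1: S0 reads c2=4 → after 2×micro: 0; S1 reads c0=2 → after 3×micro: 0; S2 reads c0=2 → after 1×micro: 5 ⇒ (c0=0, c1=0, c2=5)
macro 2: S0 reads c2=5 → after 2×micro: 3; S1 reads c0=0 → after 3×micro: 2; S2 reads c0=0 → after 1×micro: 4 ⇒ (c0=3, c1=2, c2=4)
macro 3: S0 reads c2=4 → after 2×micro: 0; S1 reads c0=3 → after 3×micro: 2; S2 reads c0=3 → after 1×micro: 4 ⇒ (c0=0, c1=2, c2=4)
macro 4: S0 reads c2=4 → after 2×micro: 0; S1 reads c0=0 → after 3×micro: 2; S2 reads c0=0 → after 1×micro: 4 ⇒ (c0=0, c1=2, c2=4)
macro 5: S0 reads c2=4 → after 2×micro: 0; S1 reads c0=0 → after 3×micro: 2; S2 reads c0=0 → after 1×micro: 4 ⇒ (c0=0, c1=2, c2=4)
macro 6: S0 reads c2=4 → after 2×micro: 0; S1 reads c0=0 → after 3×micro: 2; S2 reads c0=0 → after 1×micro: 4 ⇒ (c0=0, c1=2, c2=4)

S1 state at macro-step 1 = 0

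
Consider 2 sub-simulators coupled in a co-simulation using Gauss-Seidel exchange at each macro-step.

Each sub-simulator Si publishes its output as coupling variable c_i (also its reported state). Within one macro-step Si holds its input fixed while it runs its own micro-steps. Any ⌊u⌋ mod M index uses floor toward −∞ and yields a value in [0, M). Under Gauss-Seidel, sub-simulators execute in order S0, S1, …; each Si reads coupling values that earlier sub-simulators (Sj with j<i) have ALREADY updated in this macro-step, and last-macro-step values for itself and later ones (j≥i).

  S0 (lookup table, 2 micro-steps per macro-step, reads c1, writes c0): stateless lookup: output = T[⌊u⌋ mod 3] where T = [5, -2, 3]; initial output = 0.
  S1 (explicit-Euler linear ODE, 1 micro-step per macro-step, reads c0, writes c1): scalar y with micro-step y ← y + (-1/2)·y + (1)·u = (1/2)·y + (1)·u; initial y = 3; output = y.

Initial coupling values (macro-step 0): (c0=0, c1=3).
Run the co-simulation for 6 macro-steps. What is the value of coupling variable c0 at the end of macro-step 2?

c0 at macro-step 2 = 5

macro 1: S0 reads c1=3 → after 2×micro: 5; S1 reads c0=5 → after 1×micro: 13/2 ⇒ (c0=5, c1=13/2)
macro 2: S0 reads c1=13/2 → after 2×micro: 5; S1 reads c0=5 → after 1×micro: 33/4 ⇒ (c0=5, c1=33/4)
macro 3: S0 reads c1=33/4 → after 2×micro: 3; S1 reads c0=3 → after 1×micro: 57/8 ⇒ (c0=3, c1=57/8)
macro 4: S0 reads c1=57/8 → after 2×micro: -2; S1 reads c0=-2 → after 1×micro: 25/16 ⇒ (c0=-2, c1=25/16)
macro 5: S0 reads c1=25/16 → after 2×micro: -2; S1 reads c0=-2 → after 1×micro: -39/32 ⇒ (c0=-2, c1=-39/32)
macro 6: S0 reads c1=-39/32 → after 2×micro: -2; S1 reads c0=-2 → after 1×micro: -167/64 ⇒ (c0=-2, c1=-167/64)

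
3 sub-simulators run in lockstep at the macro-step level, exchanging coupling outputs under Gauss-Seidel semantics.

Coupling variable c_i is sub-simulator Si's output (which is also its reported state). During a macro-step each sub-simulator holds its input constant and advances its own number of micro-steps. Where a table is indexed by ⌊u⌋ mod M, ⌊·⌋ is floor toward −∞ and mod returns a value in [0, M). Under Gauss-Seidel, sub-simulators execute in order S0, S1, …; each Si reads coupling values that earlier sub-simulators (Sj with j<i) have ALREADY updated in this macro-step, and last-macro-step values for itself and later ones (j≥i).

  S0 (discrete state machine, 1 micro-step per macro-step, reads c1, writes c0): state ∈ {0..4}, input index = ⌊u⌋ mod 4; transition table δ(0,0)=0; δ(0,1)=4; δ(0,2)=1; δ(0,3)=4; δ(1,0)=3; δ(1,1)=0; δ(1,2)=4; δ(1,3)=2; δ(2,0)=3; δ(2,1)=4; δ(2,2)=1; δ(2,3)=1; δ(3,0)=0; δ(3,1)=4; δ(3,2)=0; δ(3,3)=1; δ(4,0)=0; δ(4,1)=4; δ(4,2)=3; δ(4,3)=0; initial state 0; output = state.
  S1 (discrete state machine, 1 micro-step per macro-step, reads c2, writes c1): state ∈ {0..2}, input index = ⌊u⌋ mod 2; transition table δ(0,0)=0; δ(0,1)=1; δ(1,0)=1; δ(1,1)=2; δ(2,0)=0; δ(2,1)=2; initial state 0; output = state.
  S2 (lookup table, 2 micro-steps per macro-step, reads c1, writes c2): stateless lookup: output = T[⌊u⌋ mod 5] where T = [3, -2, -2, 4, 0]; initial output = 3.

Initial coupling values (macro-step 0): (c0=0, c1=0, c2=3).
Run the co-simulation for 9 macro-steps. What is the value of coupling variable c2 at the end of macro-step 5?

c2 at macro-step 5 = -2

macro 1: S0 reads c1=0 → after 1×micro: 0; S1 reads c2=3 → after 1×micro: 1; S2 reads c1=1 → after 2×micro: -2 ⇒ (c0=0, c1=1, c2=-2)
macro 2: S0 reads c1=1 → after 1×micro: 4; S1 reads c2=-2 → after 1×micro: 1; S2 reads c1=1 → after 2×micro: -2 ⇒ (c0=4, c1=1, c2=-2)
macro 3: S0 reads c1=1 → after 1×micro: 4; S1 reads c2=-2 → after 1×micro: 1; S2 reads c1=1 → after 2×micro: -2 ⇒ (c0=4, c1=1, c2=-2)
macro 4: S0 reads c1=1 → after 1×micro: 4; S1 reads c2=-2 → after 1×micro: 1; S2 reads c1=1 → after 2×micro: -2 ⇒ (c0=4, c1=1, c2=-2)
macro 5: S0 reads c1=1 → after 1×micro: 4; S1 reads c2=-2 → after 1×micro: 1; S2 reads c1=1 → after 2×micro: -2 ⇒ (c0=4, c1=1, c2=-2)
macro 6: S0 reads c1=1 → after 1×micro: 4; S1 reads c2=-2 → after 1×micro: 1; S2 reads c1=1 → after 2×micro: -2 ⇒ (c0=4, c1=1, c2=-2)
macro 7: S0 reads c1=1 → after 1×micro: 4; S1 reads c2=-2 → after 1×micro: 1; S2 reads c1=1 → after 2×micro: -2 ⇒ (c0=4, c1=1, c2=-2)
macro 8: S0 reads c1=1 → after 1×micro: 4; S1 reads c2=-2 → after 1×micro: 1; S2 reads c1=1 → after 2×micro: -2 ⇒ (c0=4, c1=1, c2=-2)
macro 9: S0 reads c1=1 → after 1×micro: 4; S1 reads c2=-2 → after 1×micro: 1; S2 reads c1=1 → after 2×micro: -2 ⇒ (c0=4, c1=1, c2=-2)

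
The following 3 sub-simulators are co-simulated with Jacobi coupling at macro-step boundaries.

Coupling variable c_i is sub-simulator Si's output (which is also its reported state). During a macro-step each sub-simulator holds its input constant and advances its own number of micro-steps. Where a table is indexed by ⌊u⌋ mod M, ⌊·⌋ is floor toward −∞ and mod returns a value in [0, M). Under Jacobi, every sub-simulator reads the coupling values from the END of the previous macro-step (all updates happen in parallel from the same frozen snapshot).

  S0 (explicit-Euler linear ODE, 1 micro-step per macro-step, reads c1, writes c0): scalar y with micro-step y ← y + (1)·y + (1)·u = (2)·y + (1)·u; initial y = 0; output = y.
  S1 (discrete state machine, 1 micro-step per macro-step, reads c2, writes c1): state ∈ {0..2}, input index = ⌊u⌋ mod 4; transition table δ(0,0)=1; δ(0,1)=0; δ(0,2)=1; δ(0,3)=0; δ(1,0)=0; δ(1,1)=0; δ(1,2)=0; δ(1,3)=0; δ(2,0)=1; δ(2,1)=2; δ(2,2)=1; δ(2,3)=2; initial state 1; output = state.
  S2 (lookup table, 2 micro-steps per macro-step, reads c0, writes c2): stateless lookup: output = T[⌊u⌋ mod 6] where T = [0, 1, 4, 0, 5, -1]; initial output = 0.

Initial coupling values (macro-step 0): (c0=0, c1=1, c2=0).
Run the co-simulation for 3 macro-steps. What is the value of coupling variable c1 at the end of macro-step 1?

c1 at macro-step 1 = 0

macro 1: S0 reads c1=1 → after 1×micro: 1; S1 reads c2=0 → after 1×micro: 0; S2 reads c0=0 → after 2×micro: 0 ⇒ (c0=1, c1=0, c2=0)
macro 2: S0 reads c1=0 → after 1×micro: 2; S1 reads c2=0 → after 1×micro: 1; S2 reads c0=1 → after 2×micro: 1 ⇒ (c0=2, c1=1, c2=1)
macro 3: S0 reads c1=1 → after 1×micro: 5; S1 reads c2=1 → after 1×micro: 0; S2 reads c0=2 → after 2×micro: 4 ⇒ (c0=5, c1=0, c2=4)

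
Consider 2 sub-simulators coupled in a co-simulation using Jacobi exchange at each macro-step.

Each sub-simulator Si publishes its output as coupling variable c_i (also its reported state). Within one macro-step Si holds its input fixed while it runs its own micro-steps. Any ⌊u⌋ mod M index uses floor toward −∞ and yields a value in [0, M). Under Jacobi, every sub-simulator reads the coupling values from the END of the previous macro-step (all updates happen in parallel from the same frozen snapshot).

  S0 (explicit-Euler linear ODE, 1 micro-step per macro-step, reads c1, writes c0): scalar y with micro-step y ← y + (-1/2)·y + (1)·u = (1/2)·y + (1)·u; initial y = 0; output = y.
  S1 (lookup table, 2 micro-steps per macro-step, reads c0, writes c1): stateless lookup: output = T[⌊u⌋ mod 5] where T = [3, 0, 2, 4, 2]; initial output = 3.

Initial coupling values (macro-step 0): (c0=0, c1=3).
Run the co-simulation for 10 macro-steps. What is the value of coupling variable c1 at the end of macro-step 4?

macro 1: S0 reads c1=3 → after 1×micro: 3; S1 reads c0=0 → after 2×micro: 3 ⇒ (c0=3, c1=3)
macro 2: S0 reads c1=3 → after 1×micro: 9/2; S1 reads c0=3 → after 2×micro: 4 ⇒ (c0=9/2, c1=4)
macro 3: S0 reads c1=4 → after 1×micro: 25/4; S1 reads c0=9/2 → after 2×micro: 2 ⇒ (c0=25/4, c1=2)
macro 4: S0 reads c1=2 → after 1×micro: 41/8; S1 reads c0=25/4 → after 2×micro: 0 ⇒ (c0=41/8, c1=0)
macro 5: S0 reads c1=0 → after 1×micro: 41/16; S1 reads c0=41/8 → after 2×micro: 3 ⇒ (c0=41/16, c1=3)
macro 6: S0 reads c1=3 → after 1×micro: 137/32; S1 reads c0=41/16 → after 2×micro: 2 ⇒ (c0=137/32, c1=2)
macro 7: S0 reads c1=2 → after 1×micro: 265/64; S1 reads c0=137/32 → after 2×micro: 2 ⇒ (c0=265/64, c1=2)
macro 8: S0 reads c1=2 → after 1×micro: 521/128; S1 reads c0=265/64 → after 2×micro: 2 ⇒ (c0=521/128, c1=2)
macro 9: S0 reads c1=2 → after 1×micro: 1033/256; S1 reads c0=521/128 → after 2×micro: 2 ⇒ (c0=1033/256, c1=2)
macro 10: S0 reads c1=2 → after 1×micro: 2057/512; S1 reads c0=1033/256 → after 2×micro: 2 ⇒ (c0=2057/512, c1=2)

c1 at macro-step 4 = 0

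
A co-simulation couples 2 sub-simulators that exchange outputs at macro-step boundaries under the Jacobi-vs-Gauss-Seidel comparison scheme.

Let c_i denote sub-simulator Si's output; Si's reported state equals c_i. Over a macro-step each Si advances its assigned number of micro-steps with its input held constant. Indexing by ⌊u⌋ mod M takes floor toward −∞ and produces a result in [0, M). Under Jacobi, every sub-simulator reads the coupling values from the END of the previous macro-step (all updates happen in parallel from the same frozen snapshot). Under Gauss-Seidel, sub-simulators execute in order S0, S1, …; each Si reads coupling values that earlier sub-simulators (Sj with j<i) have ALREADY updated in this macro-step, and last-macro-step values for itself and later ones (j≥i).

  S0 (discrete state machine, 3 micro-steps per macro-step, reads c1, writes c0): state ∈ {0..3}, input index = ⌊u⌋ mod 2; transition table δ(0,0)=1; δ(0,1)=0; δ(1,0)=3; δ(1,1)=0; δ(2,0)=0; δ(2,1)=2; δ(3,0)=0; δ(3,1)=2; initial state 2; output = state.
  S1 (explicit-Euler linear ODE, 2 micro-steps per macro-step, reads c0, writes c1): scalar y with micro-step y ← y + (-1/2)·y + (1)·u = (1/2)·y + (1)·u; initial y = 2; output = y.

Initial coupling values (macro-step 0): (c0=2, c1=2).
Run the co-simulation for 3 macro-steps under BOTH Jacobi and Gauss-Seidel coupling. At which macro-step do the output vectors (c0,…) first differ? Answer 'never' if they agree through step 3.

[Jacobi] macro 1: S0 reads c1=2 → after 3×micro: 3; S1 reads c0=2 → after 2×micro: 7/2 ⇒ (c0=3, c1=7/2)
[Jacobi] macro 2: S0 reads c1=7/2 → after 3×micro: 2; S1 reads c0=3 → after 2×micro: 43/8 ⇒ (c0=2, c1=43/8)
[Jacobi] macro 3: S0 reads c1=43/8 → after 3×micro: 2; S1 reads c0=2 → after 2×micro: 139/32 ⇒ (c0=2, c1=139/32)
[Gauss-Seidel] macro 1: S0 reads c1=2 → after 3×micro: 3; S1 reads c0=3 → after 2×micro: 5 ⇒ (c0=3, c1=5)
[Gauss-Seidel] macro 2: S0 reads c1=5 → after 3×micro: 2; S1 reads c0=2 → after 2×micro: 17/4 ⇒ (c0=2, c1=17/4)
[Gauss-Seidel] macro 3: S0 reads c1=17/4 → after 3×micro: 3; S1 reads c0=3 → after 2×micro: 89/16 ⇒ (c0=3, c1=89/16)

first divergence at macro-step: 1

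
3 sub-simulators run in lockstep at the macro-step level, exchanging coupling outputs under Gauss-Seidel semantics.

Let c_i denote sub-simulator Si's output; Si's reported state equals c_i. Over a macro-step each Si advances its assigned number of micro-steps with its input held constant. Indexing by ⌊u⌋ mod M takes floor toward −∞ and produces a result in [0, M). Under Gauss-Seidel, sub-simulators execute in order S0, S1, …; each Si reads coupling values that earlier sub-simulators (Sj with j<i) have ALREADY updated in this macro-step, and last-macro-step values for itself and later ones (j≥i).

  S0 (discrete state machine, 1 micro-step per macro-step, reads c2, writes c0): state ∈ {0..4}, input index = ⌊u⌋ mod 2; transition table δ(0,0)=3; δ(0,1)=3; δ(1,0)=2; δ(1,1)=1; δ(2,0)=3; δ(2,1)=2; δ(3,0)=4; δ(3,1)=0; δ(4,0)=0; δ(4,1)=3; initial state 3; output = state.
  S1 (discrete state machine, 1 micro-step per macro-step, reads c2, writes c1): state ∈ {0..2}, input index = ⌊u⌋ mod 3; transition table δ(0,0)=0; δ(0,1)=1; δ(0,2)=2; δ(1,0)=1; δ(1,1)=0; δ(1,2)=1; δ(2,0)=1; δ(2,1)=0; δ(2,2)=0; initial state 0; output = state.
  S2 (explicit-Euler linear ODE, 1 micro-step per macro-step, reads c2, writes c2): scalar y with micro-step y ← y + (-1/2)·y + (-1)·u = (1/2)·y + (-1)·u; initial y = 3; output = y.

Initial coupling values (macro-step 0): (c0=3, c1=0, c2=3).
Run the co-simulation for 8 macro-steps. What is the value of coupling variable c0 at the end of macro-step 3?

c0 at macro-step 3 = 4

macro 1: S0 reads c2=3 → after 1×micro: 0; S1 reads c2=3 → after 1×micro: 0; S2 reads c2=3 → after 1×micro: -3/2 ⇒ (c0=0, c1=0, c2=-3/2)
macro 2: S0 reads c2=-3/2 → after 1×micro: 3; S1 reads c2=-3/2 → after 1×micro: 1; S2 reads c2=-3/2 → after 1×micro: 3/4 ⇒ (c0=3, c1=1, c2=3/4)
macro 3: S0 reads c2=3/4 → after 1×micro: 4; S1 reads c2=3/4 → after 1×micro: 1; S2 reads c2=3/4 → after 1×micro: -3/8 ⇒ (c0=4, c1=1, c2=-3/8)
macro 4: S0 reads c2=-3/8 → after 1×micro: 3; S1 reads c2=-3/8 → after 1×micro: 1; S2 reads c2=-3/8 → after 1×micro: 3/16 ⇒ (c0=3, c1=1, c2=3/16)
macro 5: S0 reads c2=3/16 → after 1×micro: 4; S1 reads c2=3/16 → after 1×micro: 1; S2 reads c2=3/16 → after 1×micro: -3/32 ⇒ (c0=4, c1=1, c2=-3/32)
macro 6: S0 reads c2=-3/32 → after 1×micro: 3; S1 reads c2=-3/32 → after 1×micro: 1; S2 reads c2=-3/32 → after 1×micro: 3/64 ⇒ (c0=3, c1=1, c2=3/64)
macro 7: S0 reads c2=3/64 → after 1×micro: 4; S1 reads c2=3/64 → after 1×micro: 1; S2 reads c2=3/64 → after 1×micro: -3/128 ⇒ (c0=4, c1=1, c2=-3/128)
macro 8: S0 reads c2=-3/128 → after 1×micro: 3; S1 reads c2=-3/128 → after 1×micro: 1; S2 reads c2=-3/128 → after 1×micro: 3/256 ⇒ (c0=3, c1=1, c2=3/256)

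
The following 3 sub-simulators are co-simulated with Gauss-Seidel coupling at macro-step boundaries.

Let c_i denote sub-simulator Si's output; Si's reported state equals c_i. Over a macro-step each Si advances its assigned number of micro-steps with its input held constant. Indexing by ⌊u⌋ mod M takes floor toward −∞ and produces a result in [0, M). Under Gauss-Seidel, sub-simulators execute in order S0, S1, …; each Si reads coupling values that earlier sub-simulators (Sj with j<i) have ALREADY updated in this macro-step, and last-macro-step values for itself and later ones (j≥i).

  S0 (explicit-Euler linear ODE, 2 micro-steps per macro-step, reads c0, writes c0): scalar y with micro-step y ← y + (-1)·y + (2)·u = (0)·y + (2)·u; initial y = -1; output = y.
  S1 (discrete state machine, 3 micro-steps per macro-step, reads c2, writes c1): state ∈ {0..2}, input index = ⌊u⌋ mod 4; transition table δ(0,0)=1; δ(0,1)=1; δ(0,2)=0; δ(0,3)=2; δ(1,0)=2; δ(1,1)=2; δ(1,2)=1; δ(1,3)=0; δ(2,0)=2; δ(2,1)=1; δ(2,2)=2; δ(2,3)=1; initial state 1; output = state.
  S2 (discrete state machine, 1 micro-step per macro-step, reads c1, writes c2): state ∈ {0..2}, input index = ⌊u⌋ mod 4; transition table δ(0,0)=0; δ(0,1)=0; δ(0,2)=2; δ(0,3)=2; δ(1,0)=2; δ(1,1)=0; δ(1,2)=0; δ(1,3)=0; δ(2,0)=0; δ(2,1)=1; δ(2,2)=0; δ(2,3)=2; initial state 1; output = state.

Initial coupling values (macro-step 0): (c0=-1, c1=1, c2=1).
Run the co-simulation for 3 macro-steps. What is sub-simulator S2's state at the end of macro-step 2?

macro 1: S0 reads c0=-1 → after 2×micro: -2; S1 reads c2=1 → after 3×micro: 2; S2 reads c1=2 → after 1×micro: 0 ⇒ (c0=-2, c1=2, c2=0)
macro 2: S0 reads c0=-2 → after 2×micro: -4; S1 reads c2=0 → after 3×micro: 2; S2 reads c1=2 → after 1×micro: 2 ⇒ (c0=-4, c1=2, c2=2)
macro 3: S0 reads c0=-4 → after 2×micro: -8; S1 reads c2=2 → after 3×micro: 2; S2 reads c1=2 → after 1×micro: 0 ⇒ (c0=-8, c1=2, c2=0)

S2 state at macro-step 2 = 2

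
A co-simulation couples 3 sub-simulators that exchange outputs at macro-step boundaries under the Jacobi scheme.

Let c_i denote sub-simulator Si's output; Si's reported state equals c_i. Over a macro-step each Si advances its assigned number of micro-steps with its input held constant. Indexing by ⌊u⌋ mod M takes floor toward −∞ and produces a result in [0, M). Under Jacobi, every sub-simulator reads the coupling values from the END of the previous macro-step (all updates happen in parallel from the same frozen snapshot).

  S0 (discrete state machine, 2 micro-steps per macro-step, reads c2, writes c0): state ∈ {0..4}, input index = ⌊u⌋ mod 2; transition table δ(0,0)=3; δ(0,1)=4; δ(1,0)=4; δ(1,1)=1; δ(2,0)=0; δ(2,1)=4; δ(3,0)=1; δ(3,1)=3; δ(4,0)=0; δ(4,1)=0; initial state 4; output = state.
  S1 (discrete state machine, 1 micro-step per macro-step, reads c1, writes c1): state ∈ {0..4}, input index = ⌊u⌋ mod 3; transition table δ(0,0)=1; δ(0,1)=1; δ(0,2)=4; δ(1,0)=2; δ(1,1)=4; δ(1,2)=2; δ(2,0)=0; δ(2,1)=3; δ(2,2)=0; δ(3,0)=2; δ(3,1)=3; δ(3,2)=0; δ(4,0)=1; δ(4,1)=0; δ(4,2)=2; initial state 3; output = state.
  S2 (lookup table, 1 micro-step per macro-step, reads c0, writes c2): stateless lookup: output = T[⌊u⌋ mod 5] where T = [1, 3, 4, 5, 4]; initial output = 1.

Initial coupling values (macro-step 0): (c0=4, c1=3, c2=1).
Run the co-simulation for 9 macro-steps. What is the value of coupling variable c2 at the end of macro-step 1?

macro 1: S0 reads c2=1 → after 2×micro: 4; S1 reads c1=3 → after 1×micro: 2; S2 reads c0=4 → after 1×micro: 4 ⇒ (c0=4, c1=2, c2=4)
macro 2: S0 reads c2=4 → after 2×micro: 3; S1 reads c1=2 → after 1×micro: 0; S2 reads c0=4 → after 1×micro: 4 ⇒ (c0=3, c1=0, c2=4)
macro 3: S0 reads c2=4 → after 2×micro: 4; S1 reads c1=0 → after 1×micro: 1; S2 reads c0=3 → after 1×micro: 5 ⇒ (c0=4, c1=1, c2=5)
macro 4: S0 reads c2=5 → after 2×micro: 4; S1 reads c1=1 → after 1×micro: 4; S2 reads c0=4 → after 1×micro: 4 ⇒ (c0=4, c1=4, c2=4)
macro 5: S0 reads c2=4 → after 2×micro: 3; S1 reads c1=4 → after 1×micro: 0; S2 reads c0=4 → after 1×micro: 4 ⇒ (c0=3, c1=0, c2=4)
macro 6: S0 reads c2=4 → after 2×micro: 4; S1 reads c1=0 → after 1×micro: 1; S2 reads c0=3 → after 1×micro: 5 ⇒ (c0=4, c1=1, c2=5)
macro 7: S0 reads c2=5 → after 2×micro: 4; S1 reads c1=1 → after 1×micro: 4; S2 reads c0=4 → after 1×micro: 4 ⇒ (c0=4, c1=4, c2=4)
macro 8: S0 reads c2=4 → after 2×micro: 3; S1 reads c1=4 → after 1×micro: 0; S2 reads c0=4 → after 1×micro: 4 ⇒ (c0=3, c1=0, c2=4)
macro 9: S0 reads c2=4 → after 2×micro: 4; S1 reads c1=0 → after 1×micro: 1; S2 reads c0=3 → after 1×micro: 5 ⇒ (c0=4, c1=1, c2=5)

c2 at macro-step 1 = 4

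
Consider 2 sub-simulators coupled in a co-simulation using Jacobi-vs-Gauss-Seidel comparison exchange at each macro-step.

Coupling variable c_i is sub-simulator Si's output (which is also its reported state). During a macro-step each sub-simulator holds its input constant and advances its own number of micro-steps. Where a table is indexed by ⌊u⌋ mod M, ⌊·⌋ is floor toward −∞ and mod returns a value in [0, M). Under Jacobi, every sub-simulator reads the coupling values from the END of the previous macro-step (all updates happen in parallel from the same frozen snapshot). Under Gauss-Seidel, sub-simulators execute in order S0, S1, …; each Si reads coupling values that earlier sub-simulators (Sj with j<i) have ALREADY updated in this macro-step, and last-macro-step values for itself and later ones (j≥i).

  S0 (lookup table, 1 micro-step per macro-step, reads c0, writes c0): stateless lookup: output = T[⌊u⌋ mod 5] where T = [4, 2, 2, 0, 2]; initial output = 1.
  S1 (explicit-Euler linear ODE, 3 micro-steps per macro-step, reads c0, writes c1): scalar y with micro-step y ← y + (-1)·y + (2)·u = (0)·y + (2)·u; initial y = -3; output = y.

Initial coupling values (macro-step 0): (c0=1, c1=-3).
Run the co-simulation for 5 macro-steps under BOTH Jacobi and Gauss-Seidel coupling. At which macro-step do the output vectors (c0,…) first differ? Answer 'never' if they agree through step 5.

[Jacobi] macro 1: S0 reads c0=1 → after 1×micro: 2; S1 reads c0=1 → after 3×micro: 2 ⇒ (c0=2, c1=2)
[Jacobi] macro 2: S0 reads c0=2 → after 1×micro: 2; S1 reads c0=2 → after 3×micro: 4 ⇒ (c0=2, c1=4)
[Jacobi] macro 3: S0 reads c0=2 → after 1×micro: 2; S1 reads c0=2 → after 3×micro: 4 ⇒ (c0=2, c1=4)
[Jacobi] macro 4: S0 reads c0=2 → after 1×micro: 2; S1 reads c0=2 → after 3×micro: 4 ⇒ (c0=2, c1=4)
[Jacobi] macro 5: S0 reads c0=2 → after 1×micro: 2; S1 reads c0=2 → after 3×micro: 4 ⇒ (c0=2, c1=4)
[Gauss-Seidel] macro 1: S0 reads c0=1 → after 1×micro: 2; S1 reads c0=2 → after 3×micro: 4 ⇒ (c0=2, c1=4)
[Gauss-Seidel] macro 2: S0 reads c0=2 → after 1×micro: 2; S1 reads c0=2 → after 3×micro: 4 ⇒ (c0=2, c1=4)
[Gauss-Seidel] macro 3: S0 reads c0=2 → after 1×micro: 2; S1 reads c0=2 → after 3×micro: 4 ⇒ (c0=2, c1=4)
[Gauss-Seidel] macro 4: S0 reads c0=2 → after 1×micro: 2; S1 reads c0=2 → after 3×micro: 4 ⇒ (c0=2, c1=4)
[Gauss-Seidel] macro 5: S0 reads c0=2 → after 1×micro: 2; S1 reads c0=2 → after 3×micro: 4 ⇒ (c0=2, c1=4)

first divergence at macro-step: 1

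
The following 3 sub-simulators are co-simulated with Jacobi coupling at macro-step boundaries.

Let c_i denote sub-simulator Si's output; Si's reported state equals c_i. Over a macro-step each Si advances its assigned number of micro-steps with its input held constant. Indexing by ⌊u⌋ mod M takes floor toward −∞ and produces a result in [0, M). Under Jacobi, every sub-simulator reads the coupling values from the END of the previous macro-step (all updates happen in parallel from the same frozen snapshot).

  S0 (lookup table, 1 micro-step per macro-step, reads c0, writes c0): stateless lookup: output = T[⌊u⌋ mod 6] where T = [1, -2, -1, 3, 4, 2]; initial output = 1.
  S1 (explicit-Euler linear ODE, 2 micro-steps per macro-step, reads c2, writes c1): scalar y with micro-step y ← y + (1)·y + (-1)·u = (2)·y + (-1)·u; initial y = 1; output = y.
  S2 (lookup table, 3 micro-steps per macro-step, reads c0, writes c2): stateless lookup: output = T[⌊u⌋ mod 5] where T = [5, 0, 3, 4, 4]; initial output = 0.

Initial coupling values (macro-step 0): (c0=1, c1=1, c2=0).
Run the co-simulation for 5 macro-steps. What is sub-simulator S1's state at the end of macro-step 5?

S1 state at macro-step 5 = 772

macro 1: S0 reads c0=1 → after 1×micro: -2; S1 reads c2=0 → after 2×micro: 4; S2 reads c0=1 → after 3×micro: 0 ⇒ (c0=-2, c1=4, c2=0)
macro 2: S0 reads c0=-2 → after 1×micro: 4; S1 reads c2=0 → after 2×micro: 16; S2 reads c0=-2 → after 3×micro: 4 ⇒ (c0=4, c1=16, c2=4)
macro 3: S0 reads c0=4 → after 1×micro: 4; S1 reads c2=4 → after 2×micro: 52; S2 reads c0=4 → after 3×micro: 4 ⇒ (c0=4, c1=52, c2=4)
macro 4: S0 reads c0=4 → after 1×micro: 4; S1 reads c2=4 → after 2×micro: 196; S2 reads c0=4 → after 3×micro: 4 ⇒ (c0=4, c1=196, c2=4)
macro 5: S0 reads c0=4 → after 1×micro: 4; S1 reads c2=4 → after 2×micro: 772; S2 reads c0=4 → after 3×micro: 4 ⇒ (c0=4, c1=772, c2=4)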